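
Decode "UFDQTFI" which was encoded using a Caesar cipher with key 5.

Step 1: Reverse the shift by subtracting 5 from each letter position.
  U (position 20) -> position (20-5) mod 26 = 15 -> P
  F (position 5) -> position (5-5) mod 26 = 0 -> A
  D (position 3) -> position (3-5) mod 26 = 24 -> Y
  Q (position 16) -> position (16-5) mod 26 = 11 -> L
  T (position 19) -> position (19-5) mod 26 = 14 -> O
  F (position 5) -> position (5-5) mod 26 = 0 -> A
  I (position 8) -> position (8-5) mod 26 = 3 -> D
Decrypted message: PAYLOAD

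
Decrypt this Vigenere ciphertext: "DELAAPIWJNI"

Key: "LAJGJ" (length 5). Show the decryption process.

Step 1: Key 'LAJGJ' has length 5. Extended key: LAJGJLAJGJL
Step 2: Decrypt each position:
  D(3) - L(11) = 18 = S
  E(4) - A(0) = 4 = E
  L(11) - J(9) = 2 = C
  A(0) - G(6) = 20 = U
  A(0) - J(9) = 17 = R
  P(15) - L(11) = 4 = E
  I(8) - A(0) = 8 = I
  W(22) - J(9) = 13 = N
  J(9) - G(6) = 3 = D
  N(13) - J(9) = 4 = E
  I(8) - L(11) = 23 = X
Plaintext: SECUREINDEX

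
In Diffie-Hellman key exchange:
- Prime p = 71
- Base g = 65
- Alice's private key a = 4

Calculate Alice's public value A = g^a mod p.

Step 1: A = g^a mod p = 65^4 mod 71.
  65^1 mod 71 = 65
  65^2 mod 71 = (65 * 65) mod 71 = 36
  65^3 mod 71 = (36 * 65) mod 71 = 68
  65^4 mod 71 = (68 * 65) mod 71 = 18
Result: A = 18.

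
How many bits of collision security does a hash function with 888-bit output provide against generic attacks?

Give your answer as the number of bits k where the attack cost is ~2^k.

Step 1: The hash has a 888-bit output.
Step 2: Collision resistance means it should be infeasible to find any x != y with h(x) = h(y).
By the birthday bound, a generic collision search succeeds after about sqrt(2^888) = 2^(888/2) = 2^444 evaluations.
Step 3: Security level = 444 bits.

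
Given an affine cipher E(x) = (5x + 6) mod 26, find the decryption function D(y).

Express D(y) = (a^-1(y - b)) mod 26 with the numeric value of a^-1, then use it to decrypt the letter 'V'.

Step 1: Find a^-1, the modular inverse of 5 mod 26.
Step 2: We need 5 * a^-1 = 1 (mod 26).
Step 3: 5 * 21 = 105 = 4 * 26 + 1, so a^-1 = 21.
Step 4: D(y) = 21(y - 6) mod 26.
Step 5: Apply to 'V' (y = 21): D(21) = 21 * (21 - 6) mod 26 = 21 * 15 mod 26 = 3 -> 'D'.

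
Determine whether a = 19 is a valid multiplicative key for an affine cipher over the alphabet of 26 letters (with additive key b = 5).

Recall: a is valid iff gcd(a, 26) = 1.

Step 1: Compute gcd(19, 26).
Step 2: gcd(19, 26) = 1.
Since gcd = 1, 19 is coprime with 26, so it is a valid key.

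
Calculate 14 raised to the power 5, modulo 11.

Step 1: Compute 14^5 mod 11 step by step, reducing modulo 11 at each step.
  14^1 mod 11 = 3
  14^2 mod 11 = (3 * 14) mod 11 = 9
  14^3 mod 11 = (9 * 14) mod 11 = 5
  14^4 mod 11 = (5 * 14) mod 11 = 4
  14^5 mod 11 = (4 * 14) mod 11 = 1
Step 2: Result = 1.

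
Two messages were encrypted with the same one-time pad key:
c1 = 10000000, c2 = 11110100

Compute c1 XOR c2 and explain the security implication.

Step 1: c1 XOR c2 = (m1 XOR k) XOR (m2 XOR k).
Step 2: By XOR associativity/commutativity: = m1 XOR m2 XOR k XOR k = m1 XOR m2.
Step 3: 10000000 XOR 11110100 = 01110100 = 116.
Step 4: The key cancels out! An attacker learns m1 XOR m2 = 116, revealing the relationship between plaintexts.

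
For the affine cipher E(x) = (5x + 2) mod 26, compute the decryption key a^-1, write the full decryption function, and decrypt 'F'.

Step 1: Find a^-1, the modular inverse of 5 mod 26.
Step 2: We need 5 * a^-1 = 1 (mod 26).
Step 3: 5 * 21 = 105 = 4 * 26 + 1, so a^-1 = 21.
Step 4: D(y) = 21(y - 2) mod 26.
Step 5: Apply to 'F' (y = 5): D(5) = 21 * (5 - 2) mod 26 = 21 * 3 mod 26 = 11 -> 'L'.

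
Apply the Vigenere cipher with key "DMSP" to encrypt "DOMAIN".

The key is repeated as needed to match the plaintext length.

Step 1: Repeat key to match plaintext length:
  Plaintext: DOMAIN
  Key:       DMSPDM
Step 2: Encrypt each letter:
  D(3) + D(3) = (3+3) mod 26 = 6 = G
  O(14) + M(12) = (14+12) mod 26 = 0 = A
  M(12) + S(18) = (12+18) mod 26 = 4 = E
  A(0) + P(15) = (0+15) mod 26 = 15 = P
  I(8) + D(3) = (8+3) mod 26 = 11 = L
  N(13) + M(12) = (13+12) mod 26 = 25 = Z
Ciphertext: GAEPLZ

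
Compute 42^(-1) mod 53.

Step 1: We need x such that 42 * x = 1 (mod 53).
Step 2: Using the extended Euclidean algorithm or trial:
  42 * 24 = 1008 = 19 * 53 + 1.
Step 3: Since 1008 mod 53 = 1, the inverse is x = 24.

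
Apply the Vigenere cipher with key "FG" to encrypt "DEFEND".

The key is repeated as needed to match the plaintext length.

Step 1: Repeat key to match plaintext length:
  Plaintext: DEFEND
  Key:       FGFGFG
Step 2: Encrypt each letter:
  D(3) + F(5) = (3+5) mod 26 = 8 = I
  E(4) + G(6) = (4+6) mod 26 = 10 = K
  F(5) + F(5) = (5+5) mod 26 = 10 = K
  E(4) + G(6) = (4+6) mod 26 = 10 = K
  N(13) + F(5) = (13+5) mod 26 = 18 = S
  D(3) + G(6) = (3+6) mod 26 = 9 = J
Ciphertext: IKKKSJ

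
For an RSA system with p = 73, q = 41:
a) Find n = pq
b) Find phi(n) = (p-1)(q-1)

Step 1: n = p * q = 73 * 41 = 2993.
Step 2: phi(n) = (p-1)(q-1) = 72 * 40 = 2880.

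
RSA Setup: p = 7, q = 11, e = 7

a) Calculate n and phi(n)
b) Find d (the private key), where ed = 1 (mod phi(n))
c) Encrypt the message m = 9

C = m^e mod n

Step 1: n = 7 * 11 = 77.
Step 2: phi(n) = (7-1)(11-1) = 6 * 10 = 60.
Step 3: Find d = 7^(-1) mod 60 = 43.
  Verify: 7 * 43 = 301 = 1 (mod 60).
Step 4: C = 9^7 mod 77 = 37.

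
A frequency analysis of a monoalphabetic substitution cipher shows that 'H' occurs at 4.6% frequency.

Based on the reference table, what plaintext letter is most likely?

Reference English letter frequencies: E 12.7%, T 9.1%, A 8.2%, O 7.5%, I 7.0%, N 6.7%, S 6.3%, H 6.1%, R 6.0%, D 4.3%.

Step 1: The observed frequency is 4.6%.
Step 2: Compare with English frequencies:
  E: 12.7% (difference: 8.1%)
  T: 9.1% (difference: 4.5%)
  A: 8.2% (difference: 3.6%)
  O: 7.5% (difference: 2.9%)
  I: 7.0% (difference: 2.4%)
  N: 6.7% (difference: 2.1%)
  S: 6.3% (difference: 1.7%)
  H: 6.1% (difference: 1.5%)
  R: 6.0% (difference: 1.4%)
  D: 4.3% (difference: 0.3%) <-- closest
Step 3: 'H' most likely represents 'D' (frequency 4.3%).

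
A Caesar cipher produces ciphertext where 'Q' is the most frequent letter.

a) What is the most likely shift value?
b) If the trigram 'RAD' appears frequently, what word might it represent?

Step 1: In English, 'E' is the most frequent letter (12.7%).
Step 2: The most frequent ciphertext letter is 'Q' (position 16).
Step 3: Shift = (16 - 4) mod 26 = 12.
Step 4: Decrypt 'RAD' by shifting back 12:
  R -> F
  A -> O
  D -> R
Step 5: 'RAD' decrypts to 'FOR'.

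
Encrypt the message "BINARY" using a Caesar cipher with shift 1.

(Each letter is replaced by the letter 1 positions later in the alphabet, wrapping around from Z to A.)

Step 1: For each letter, shift forward by 1 positions (mod 26).
  B (position 1) -> position (1+1) mod 26 = 2 -> C
  I (position 8) -> position (8+1) mod 26 = 9 -> J
  N (position 13) -> position (13+1) mod 26 = 14 -> O
  A (position 0) -> position (0+1) mod 26 = 1 -> B
  R (position 17) -> position (17+1) mod 26 = 18 -> S
  Y (position 24) -> position (24+1) mod 26 = 25 -> Z
Result: CJOBSZ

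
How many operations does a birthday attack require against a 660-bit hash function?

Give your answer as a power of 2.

Step 1: The birthday paradox gives collision probability ~50% after sqrt(2^n) = 2^(n/2) hashes.
Step 2: For 660-bit output: 2^(660/2) = 2^330.
Step 3: Approximately 2^330 hash computations needed.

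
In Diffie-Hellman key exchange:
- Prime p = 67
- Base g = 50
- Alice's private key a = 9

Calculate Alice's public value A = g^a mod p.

Step 1: A = g^a mod p = 50^9 mod 67.
  50^1 mod 67 = 50
  50^2 mod 67 = (50 * 50) mod 67 = 21
  50^3 mod 67 = (21 * 50) mod 67 = 45
  50^4 mod 67 = (45 * 50) mod 67 = 39
  50^5 mod 67 = (39 * 50) mod 67 = 7
  50^6 mod 67 = (7 * 50) mod 67 = 15
  50^7 mod 67 = (15 * 50) mod 67 = 13
  50^8 mod 67 = (13 * 50) mod 67 = 47
  50^9 mod 67 = (47 * 50) mod 67 = 5
Result: A = 5.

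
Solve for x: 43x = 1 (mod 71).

Step 1: We need x such that 43 * x = 1 (mod 71).
Step 2: Using the extended Euclidean algorithm or trial:
  43 * 38 = 1634 = 23 * 71 + 1.
Step 3: Since 1634 mod 71 = 1, the inverse is x = 38.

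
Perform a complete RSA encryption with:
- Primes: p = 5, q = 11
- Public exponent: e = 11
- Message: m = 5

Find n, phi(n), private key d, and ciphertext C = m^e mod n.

Step 1: n = 5 * 11 = 55.
Step 2: phi(n) = (5-1)(11-1) = 4 * 10 = 40.
Step 3: Find d = 11^(-1) mod 40 = 11.
  Verify: 11 * 11 = 121 = 1 (mod 40).
Step 4: C = 5^11 mod 55 = 5.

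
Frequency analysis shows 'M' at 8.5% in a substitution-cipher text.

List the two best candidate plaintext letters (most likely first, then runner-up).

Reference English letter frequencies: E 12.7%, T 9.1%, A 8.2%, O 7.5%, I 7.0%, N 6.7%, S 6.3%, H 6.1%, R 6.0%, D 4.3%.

Step 1: Observed frequency of 'M' is 8.5%.
Step 2: Compute distances to each reference frequency and sort:
  A (8.2%): difference = 0.3% <-- BEST
  T (9.1%): difference = 0.6% <-- RUNNER-UP
  O (7.5%): difference = 1.0%
  I (7.0%): difference = 1.5%
  N (6.7%): difference = 1.8%
Step 3: Most likely is 'A' (8.2%, diff 0.3%); second most likely is 'T' (9.1%, diff 0.6%).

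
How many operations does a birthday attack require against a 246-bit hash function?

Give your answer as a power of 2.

Step 1: The birthday paradox gives collision probability ~50% after sqrt(2^n) = 2^(n/2) hashes.
Step 2: For 246-bit output: 2^(246/2) = 2^123.
Step 3: Approximately 2^123 hash computations needed.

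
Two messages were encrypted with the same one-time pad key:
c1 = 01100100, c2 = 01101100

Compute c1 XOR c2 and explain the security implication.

Step 1: c1 XOR c2 = (m1 XOR k) XOR (m2 XOR k).
Step 2: By XOR associativity/commutativity: = m1 XOR m2 XOR k XOR k = m1 XOR m2.
Step 3: 01100100 XOR 01101100 = 00001000 = 8.
Step 4: The key cancels out! An attacker learns m1 XOR m2 = 8, revealing the relationship between plaintexts.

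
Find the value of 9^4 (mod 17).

Step 1: Compute 9^4 mod 17 step by step, reducing modulo 17 at each step.
  9^1 mod 17 = 9
  9^2 mod 17 = (9 * 9) mod 17 = 13
  9^3 mod 17 = (13 * 9) mod 17 = 15
  9^4 mod 17 = (15 * 9) mod 17 = 16
Step 2: Result = 16.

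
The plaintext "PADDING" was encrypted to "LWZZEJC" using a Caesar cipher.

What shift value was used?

Step 1: Compare first letters: P (position 15) -> L (position 11).
Step 2: Shift = (11 - 15) mod 26 = 22.
The shift value is 22.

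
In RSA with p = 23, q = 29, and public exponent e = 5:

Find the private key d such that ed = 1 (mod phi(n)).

Step 1: n = 23 * 29 = 667.
Step 2: phi(n) = 22 * 28 = 616.
Step 3: Find d such that 5 * d = 1 (mod 616).
Step 4: d = 5^(-1) mod 616 = 493.
Verification: 5 * 493 = 2465 = 4 * 616 + 1.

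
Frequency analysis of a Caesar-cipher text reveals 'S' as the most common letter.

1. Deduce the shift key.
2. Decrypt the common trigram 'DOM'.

Step 1: In English, 'E' is the most frequent letter (12.7%).
Step 2: The most frequent ciphertext letter is 'S' (position 18).
Step 3: Shift = (18 - 4) mod 26 = 14.
Step 4: Decrypt 'DOM' by shifting back 14:
  D -> P
  O -> A
  M -> Y
Step 5: 'DOM' decrypts to 'PAY'.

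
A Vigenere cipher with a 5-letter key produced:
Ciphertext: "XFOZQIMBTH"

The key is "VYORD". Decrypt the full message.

Step 1: Key 'VYORD' has length 5. Extended key: VYORDVYORD
Step 2: Decrypt each position:
  X(23) - V(21) = 2 = C
  F(5) - Y(24) = 7 = H
  O(14) - O(14) = 0 = A
  Z(25) - R(17) = 8 = I
  Q(16) - D(3) = 13 = N
  I(8) - V(21) = 13 = N
  M(12) - Y(24) = 14 = O
  B(1) - O(14) = 13 = N
  T(19) - R(17) = 2 = C
  H(7) - D(3) = 4 = E
Plaintext: CHAINNONCE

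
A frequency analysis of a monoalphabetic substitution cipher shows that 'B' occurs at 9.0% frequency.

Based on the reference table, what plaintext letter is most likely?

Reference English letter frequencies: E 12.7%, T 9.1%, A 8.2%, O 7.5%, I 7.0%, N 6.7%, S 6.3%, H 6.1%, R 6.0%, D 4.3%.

Step 1: The observed frequency is 9.0%.
Step 2: Compare with English frequencies:
  E: 12.7% (difference: 3.7%)
  T: 9.1% (difference: 0.1%) <-- closest
  A: 8.2% (difference: 0.8%)
  O: 7.5% (difference: 1.5%)
  I: 7.0% (difference: 2.0%)
  N: 6.7% (difference: 2.3%)
  S: 6.3% (difference: 2.7%)
  H: 6.1% (difference: 2.9%)
  R: 6.0% (difference: 3.0%)
  D: 4.3% (difference: 4.7%)
Step 3: 'B' most likely represents 'T' (frequency 9.1%).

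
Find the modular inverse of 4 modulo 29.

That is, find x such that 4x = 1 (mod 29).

Step 1: We need x such that 4 * x = 1 (mod 29).
Step 2: Using the extended Euclidean algorithm or trial:
  4 * 22 = 88 = 3 * 29 + 1.
Step 3: Since 88 mod 29 = 1, the inverse is x = 22.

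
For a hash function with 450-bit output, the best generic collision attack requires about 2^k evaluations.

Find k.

Step 1: The hash has a 450-bit output.
Step 2: Collision resistance means it should be infeasible to find any x != y with h(x) = h(y).
By the birthday bound, a generic collision search succeeds after about sqrt(2^450) = 2^(450/2) = 2^225 evaluations.
Step 3: Security level = 225 bits.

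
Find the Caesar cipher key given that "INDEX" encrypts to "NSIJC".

Step 1: Compare first letters: I (position 8) -> N (position 13).
Step 2: Shift = (13 - 8) mod 26 = 5.
The shift value is 5.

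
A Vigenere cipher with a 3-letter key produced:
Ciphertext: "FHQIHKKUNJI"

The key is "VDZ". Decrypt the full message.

Step 1: Key 'VDZ' has length 3. Extended key: VDZVDZVDZVD
Step 2: Decrypt each position:
  F(5) - V(21) = 10 = K
  H(7) - D(3) = 4 = E
  Q(16) - Z(25) = 17 = R
  I(8) - V(21) = 13 = N
  H(7) - D(3) = 4 = E
  K(10) - Z(25) = 11 = L
  K(10) - V(21) = 15 = P
  U(20) - D(3) = 17 = R
  N(13) - Z(25) = 14 = O
  J(9) - V(21) = 14 = O
  I(8) - D(3) = 5 = F
Plaintext: KERNELPROOF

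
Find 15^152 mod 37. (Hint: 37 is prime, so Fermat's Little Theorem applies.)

Step 1: Since 37 is prime, by Fermat's Little Theorem: 15^36 = 1 (mod 37).
Step 2: Reduce exponent: 152 mod 36 = 8.
Step 3: So 15^152 = 15^8 (mod 37).
Step 4: 15^8 mod 37 = 7.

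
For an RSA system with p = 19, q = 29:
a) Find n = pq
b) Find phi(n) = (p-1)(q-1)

Step 1: n = p * q = 19 * 29 = 551.
Step 2: phi(n) = (p-1)(q-1) = 18 * 28 = 504.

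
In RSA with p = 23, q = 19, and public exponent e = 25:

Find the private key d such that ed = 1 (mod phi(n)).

Step 1: n = 23 * 19 = 437.
Step 2: phi(n) = 22 * 18 = 396.
Step 3: Find d such that 25 * d = 1 (mod 396).
Step 4: d = 25^(-1) mod 396 = 301.
Verification: 25 * 301 = 7525 = 19 * 396 + 1.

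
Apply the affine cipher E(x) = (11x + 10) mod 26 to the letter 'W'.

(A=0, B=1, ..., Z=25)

Step 1: Convert 'W' to number: x = 22.
Step 2: E(22) = (11 * 22 + 10) mod 26 = 252 mod 26 = 18.
Step 3: Convert 18 back to letter: S.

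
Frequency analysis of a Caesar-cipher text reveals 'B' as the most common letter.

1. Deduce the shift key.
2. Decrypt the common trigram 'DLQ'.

Step 1: In English, 'E' is the most frequent letter (12.7%).
Step 2: The most frequent ciphertext letter is 'B' (position 1).
Step 3: Shift = (1 - 4) mod 26 = 23.
Step 4: Decrypt 'DLQ' by shifting back 23:
  D -> G
  L -> O
  Q -> T
Step 5: 'DLQ' decrypts to 'GOT'.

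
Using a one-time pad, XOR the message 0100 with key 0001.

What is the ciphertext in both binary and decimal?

Step 1: Write out the XOR operation bit by bit:
  Message: 0100
  Key:     0001
  XOR:     0101
Step 2: Convert to decimal: 0101 = 5.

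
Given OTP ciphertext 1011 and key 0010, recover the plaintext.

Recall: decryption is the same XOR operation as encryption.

Step 1: XOR ciphertext with key:
  Ciphertext: 1011
  Key:        0010
  XOR:        1001
Step 2: Plaintext = 1001 = 9 in decimal.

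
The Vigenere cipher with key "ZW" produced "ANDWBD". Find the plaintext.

Step 1: Extend key: ZWZWZW
Step 2: Decrypt each letter (c - k) mod 26:
  A(0) - Z(25) = (0-25) mod 26 = 1 = B
  N(13) - W(22) = (13-22) mod 26 = 17 = R
  D(3) - Z(25) = (3-25) mod 26 = 4 = E
  W(22) - W(22) = (22-22) mod 26 = 0 = A
  B(1) - Z(25) = (1-25) mod 26 = 2 = C
  D(3) - W(22) = (3-22) mod 26 = 7 = H
Plaintext: BREACH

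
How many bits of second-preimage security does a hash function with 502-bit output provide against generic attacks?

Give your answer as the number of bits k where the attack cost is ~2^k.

Step 1: The hash has a 502-bit output.
Step 2: Second-preimage resistance means: given a specific input x, it should be infeasible to find a different y with h(y) = h(x).
With a 502-bit output, a generic search for a second preimage costs about 2^502 evaluations (each trial matches the fixed target with probability 2^-502).
Step 3: Security level = 502 bits.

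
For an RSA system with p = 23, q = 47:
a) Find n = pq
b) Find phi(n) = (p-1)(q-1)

Step 1: n = p * q = 23 * 47 = 1081.
Step 2: phi(n) = (p-1)(q-1) = 22 * 46 = 1012.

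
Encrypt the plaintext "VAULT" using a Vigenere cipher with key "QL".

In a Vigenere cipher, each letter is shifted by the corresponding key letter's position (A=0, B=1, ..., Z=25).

Step 1: Repeat key to match plaintext length:
  Plaintext: VAULT
  Key:       QLQLQ
Step 2: Encrypt each letter:
  V(21) + Q(16) = (21+16) mod 26 = 11 = L
  A(0) + L(11) = (0+11) mod 26 = 11 = L
  U(20) + Q(16) = (20+16) mod 26 = 10 = K
  L(11) + L(11) = (11+11) mod 26 = 22 = W
  T(19) + Q(16) = (19+16) mod 26 = 9 = J
Ciphertext: LLKWJ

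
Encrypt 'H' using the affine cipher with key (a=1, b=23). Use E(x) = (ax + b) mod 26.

Step 1: Convert 'H' to number: x = 7.
Step 2: E(7) = (1 * 7 + 23) mod 26 = 30 mod 26 = 4.
Step 3: Convert 4 back to letter: E.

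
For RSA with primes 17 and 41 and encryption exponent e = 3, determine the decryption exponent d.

Step 1: n = 17 * 41 = 697.
Step 2: phi(n) = 16 * 40 = 640.
Step 3: Find d such that 3 * d = 1 (mod 640).
Step 4: d = 3^(-1) mod 640 = 427.
Verification: 3 * 427 = 1281 = 2 * 640 + 1.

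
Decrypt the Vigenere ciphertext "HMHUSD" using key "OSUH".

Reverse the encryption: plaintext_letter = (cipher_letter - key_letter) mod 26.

Step 1: Extend key: OSUHOS
Step 2: Decrypt each letter (c - k) mod 26:
  H(7) - O(14) = (7-14) mod 26 = 19 = T
  M(12) - S(18) = (12-18) mod 26 = 20 = U
  H(7) - U(20) = (7-20) mod 26 = 13 = N
  U(20) - H(7) = (20-7) mod 26 = 13 = N
  S(18) - O(14) = (18-14) mod 26 = 4 = E
  D(3) - S(18) = (3-18) mod 26 = 11 = L
Plaintext: TUNNEL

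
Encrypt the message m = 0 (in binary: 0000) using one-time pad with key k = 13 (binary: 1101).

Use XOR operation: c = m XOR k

Step 1: Write out the XOR operation bit by bit:
  Message: 0000
  Key:     1101
  XOR:     1101
Step 2: Convert to decimal: 1101 = 13.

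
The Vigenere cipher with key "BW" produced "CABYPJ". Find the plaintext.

Step 1: Extend key: BWBWBW
Step 2: Decrypt each letter (c - k) mod 26:
  C(2) - B(1) = (2-1) mod 26 = 1 = B
  A(0) - W(22) = (0-22) mod 26 = 4 = E
  B(1) - B(1) = (1-1) mod 26 = 0 = A
  Y(24) - W(22) = (24-22) mod 26 = 2 = C
  P(15) - B(1) = (15-1) mod 26 = 14 = O
  J(9) - W(22) = (9-22) mod 26 = 13 = N
Plaintext: BEACON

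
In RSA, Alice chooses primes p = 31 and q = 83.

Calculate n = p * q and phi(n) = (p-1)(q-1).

Step 1: n = p * q = 31 * 83 = 2573.
Step 2: phi(n) = (p-1)(q-1) = 30 * 82 = 2460.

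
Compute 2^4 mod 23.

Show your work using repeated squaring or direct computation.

Step 1: Compute 2^4 mod 23 step by step, reducing modulo 23 at each step.
  2^1 mod 23 = 2
  2^2 mod 23 = (2 * 2) mod 23 = 4
  2^3 mod 23 = (4 * 2) mod 23 = 8
  2^4 mod 23 = (8 * 2) mod 23 = 16
Step 2: Result = 16.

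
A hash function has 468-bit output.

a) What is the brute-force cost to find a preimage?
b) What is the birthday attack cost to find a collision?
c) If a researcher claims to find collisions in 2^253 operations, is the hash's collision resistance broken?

Step 1: Preimage resistance requires brute-force of 2^468 operations.
Step 2: Collision resistance (birthday bound) = 2^(468/2) = 2^234.
Step 3: The claimed attack costs 2^253 operations.
Step 4: Since 2^253 >= 2^234, the claimed attack is no faster than the generic birthday attack, so this does not break collision resistance.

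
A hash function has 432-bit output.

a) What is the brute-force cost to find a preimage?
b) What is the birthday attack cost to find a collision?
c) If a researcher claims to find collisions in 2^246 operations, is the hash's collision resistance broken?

Step 1: Preimage resistance requires brute-force of 2^432 operations.
Step 2: Collision resistance (birthday bound) = 2^(432/2) = 2^216.
Step 3: The claimed attack costs 2^246 operations.
Step 4: Since 2^246 >= 2^216, the claimed attack is no faster than the generic birthday attack, so this does not break collision resistance.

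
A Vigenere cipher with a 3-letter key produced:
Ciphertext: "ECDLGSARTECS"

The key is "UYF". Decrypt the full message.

Step 1: Key 'UYF' has length 3. Extended key: UYFUYFUYFUYF
Step 2: Decrypt each position:
  E(4) - U(20) = 10 = K
  C(2) - Y(24) = 4 = E
  D(3) - F(5) = 24 = Y
  L(11) - U(20) = 17 = R
  G(6) - Y(24) = 8 = I
  S(18) - F(5) = 13 = N
  A(0) - U(20) = 6 = G
  R(17) - Y(24) = 19 = T
  T(19) - F(5) = 14 = O
  E(4) - U(20) = 10 = K
  C(2) - Y(24) = 4 = E
  S(18) - F(5) = 13 = N
Plaintext: KEYRINGTOKEN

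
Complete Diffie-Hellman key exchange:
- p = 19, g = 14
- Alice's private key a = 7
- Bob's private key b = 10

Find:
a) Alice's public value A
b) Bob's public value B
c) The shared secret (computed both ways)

Step 1: A = g^a mod p = 14^7 mod 19 = 3.
Step 2: B = g^b mod p = 14^10 mod 19 = 5.
Step 3: Alice computes s = B^a mod p = 5^7 mod 19 = 16.
Step 4: Bob computes s = A^b mod p = 3^10 mod 19 = 16.
Both sides agree: shared secret = 16.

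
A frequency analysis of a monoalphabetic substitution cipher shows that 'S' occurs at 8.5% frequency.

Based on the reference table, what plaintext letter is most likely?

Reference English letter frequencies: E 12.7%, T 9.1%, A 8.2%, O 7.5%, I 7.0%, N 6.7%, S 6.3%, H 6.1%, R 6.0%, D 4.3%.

Step 1: The observed frequency is 8.5%.
Step 2: Compare with English frequencies:
  E: 12.7% (difference: 4.2%)
  T: 9.1% (difference: 0.6%)
  A: 8.2% (difference: 0.3%) <-- closest
  O: 7.5% (difference: 1.0%)
  I: 7.0% (difference: 1.5%)
  N: 6.7% (difference: 1.8%)
  S: 6.3% (difference: 2.2%)
  H: 6.1% (difference: 2.4%)
  R: 6.0% (difference: 2.5%)
  D: 4.3% (difference: 4.2%)
Step 3: 'S' most likely represents 'A' (frequency 8.2%).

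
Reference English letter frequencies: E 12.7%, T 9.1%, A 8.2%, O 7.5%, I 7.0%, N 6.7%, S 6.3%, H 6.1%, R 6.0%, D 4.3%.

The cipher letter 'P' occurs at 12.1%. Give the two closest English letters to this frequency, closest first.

Step 1: Observed frequency of 'P' is 12.1%.
Step 2: Compute distances to each reference frequency and sort:
  E (12.7%): difference = 0.6% <-- BEST
  T (9.1%): difference = 3.0% <-- RUNNER-UP
  A (8.2%): difference = 3.9%
  O (7.5%): difference = 4.6%
  I (7.0%): difference = 5.1%
Step 3: Most likely is 'E' (12.7%, diff 0.6%); second most likely is 'T' (9.1%, diff 3.0%).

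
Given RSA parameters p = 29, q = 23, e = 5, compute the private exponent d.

Step 1: n = 29 * 23 = 667.
Step 2: phi(n) = 28 * 22 = 616.
Step 3: Find d such that 5 * d = 1 (mod 616).
Step 4: d = 5^(-1) mod 616 = 493.
Verification: 5 * 493 = 2465 = 4 * 616 + 1.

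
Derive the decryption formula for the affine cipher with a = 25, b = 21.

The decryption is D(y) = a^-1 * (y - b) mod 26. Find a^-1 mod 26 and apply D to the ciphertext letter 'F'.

Step 1: Find a^-1, the modular inverse of 25 mod 26.
Step 2: We need 25 * a^-1 = 1 (mod 26).
Step 3: 25 * 25 = 625 = 24 * 26 + 1, so a^-1 = 25.
Step 4: D(y) = 25(y - 21) mod 26.
Step 5: Apply to 'F' (y = 5): D(5) = 25 * (5 - 21) mod 26 = 25 * -16 mod 26 = 16 -> 'Q'.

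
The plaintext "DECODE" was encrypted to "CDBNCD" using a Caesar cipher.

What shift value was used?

Step 1: Compare first letters: D (position 3) -> C (position 2).
Step 2: Shift = (2 - 3) mod 26 = 25.
The shift value is 25.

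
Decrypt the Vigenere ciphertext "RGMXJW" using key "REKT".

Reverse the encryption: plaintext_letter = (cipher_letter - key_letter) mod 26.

Step 1: Extend key: REKTRE
Step 2: Decrypt each letter (c - k) mod 26:
  R(17) - R(17) = (17-17) mod 26 = 0 = A
  G(6) - E(4) = (6-4) mod 26 = 2 = C
  M(12) - K(10) = (12-10) mod 26 = 2 = C
  X(23) - T(19) = (23-19) mod 26 = 4 = E
  J(9) - R(17) = (9-17) mod 26 = 18 = S
  W(22) - E(4) = (22-4) mod 26 = 18 = S
Plaintext: ACCESS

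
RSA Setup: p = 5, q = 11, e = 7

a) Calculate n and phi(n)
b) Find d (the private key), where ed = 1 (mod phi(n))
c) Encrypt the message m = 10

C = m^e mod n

Step 1: n = 5 * 11 = 55.
Step 2: phi(n) = (5-1)(11-1) = 4 * 10 = 40.
Step 3: Find d = 7^(-1) mod 40 = 23.
  Verify: 7 * 23 = 161 = 1 (mod 40).
Step 4: C = 10^7 mod 55 = 10.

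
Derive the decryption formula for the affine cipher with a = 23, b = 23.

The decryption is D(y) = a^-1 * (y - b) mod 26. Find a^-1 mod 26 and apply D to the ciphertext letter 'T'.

Step 1: Find a^-1, the modular inverse of 23 mod 26.
Step 2: We need 23 * a^-1 = 1 (mod 26).
Step 3: 23 * 17 = 391 = 15 * 26 + 1, so a^-1 = 17.
Step 4: D(y) = 17(y - 23) mod 26.
Step 5: Apply to 'T' (y = 19): D(19) = 17 * (19 - 23) mod 26 = 17 * -4 mod 26 = 10 -> 'K'.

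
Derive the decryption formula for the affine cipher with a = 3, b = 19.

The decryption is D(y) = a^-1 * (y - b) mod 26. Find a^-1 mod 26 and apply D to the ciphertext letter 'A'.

Step 1: Find a^-1, the modular inverse of 3 mod 26.
Step 2: We need 3 * a^-1 = 1 (mod 26).
Step 3: 3 * 9 = 27 = 1 * 26 + 1, so a^-1 = 9.
Step 4: D(y) = 9(y - 19) mod 26.
Step 5: Apply to 'A' (y = 0): D(0) = 9 * (0 - 19) mod 26 = 9 * -19 mod 26 = 11 -> 'L'.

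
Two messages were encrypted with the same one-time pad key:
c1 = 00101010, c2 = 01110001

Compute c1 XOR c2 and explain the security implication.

Step 1: c1 XOR c2 = (m1 XOR k) XOR (m2 XOR k).
Step 2: By XOR associativity/commutativity: = m1 XOR m2 XOR k XOR k = m1 XOR m2.
Step 3: 00101010 XOR 01110001 = 01011011 = 91.
Step 4: The key cancels out! An attacker learns m1 XOR m2 = 91, revealing the relationship between plaintexts.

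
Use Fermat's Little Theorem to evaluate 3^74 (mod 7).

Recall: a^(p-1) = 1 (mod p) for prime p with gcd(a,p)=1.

Step 1: Since 7 is prime, by Fermat's Little Theorem: 3^6 = 1 (mod 7).
Step 2: Reduce exponent: 74 mod 6 = 2.
Step 3: So 3^74 = 3^2 (mod 7).
Step 4: 3^2 mod 7 = 2.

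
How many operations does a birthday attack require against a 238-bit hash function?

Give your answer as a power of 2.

Step 1: The birthday paradox gives collision probability ~50% after sqrt(2^n) = 2^(n/2) hashes.
Step 2: For 238-bit output: 2^(238/2) = 2^119.
Step 3: Approximately 2^119 hash computations needed.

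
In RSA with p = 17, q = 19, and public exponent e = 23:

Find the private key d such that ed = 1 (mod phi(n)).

Step 1: n = 17 * 19 = 323.
Step 2: phi(n) = 16 * 18 = 288.
Step 3: Find d such that 23 * d = 1 (mod 288).
Step 4: d = 23^(-1) mod 288 = 263.
Verification: 23 * 263 = 6049 = 21 * 288 + 1.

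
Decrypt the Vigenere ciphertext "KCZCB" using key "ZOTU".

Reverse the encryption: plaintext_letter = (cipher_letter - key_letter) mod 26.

Step 1: Extend key: ZOTUZ
Step 2: Decrypt each letter (c - k) mod 26:
  K(10) - Z(25) = (10-25) mod 26 = 11 = L
  C(2) - O(14) = (2-14) mod 26 = 14 = O
  Z(25) - T(19) = (25-19) mod 26 = 6 = G
  C(2) - U(20) = (2-20) mod 26 = 8 = I
  B(1) - Z(25) = (1-25) mod 26 = 2 = C
Plaintext: LOGIC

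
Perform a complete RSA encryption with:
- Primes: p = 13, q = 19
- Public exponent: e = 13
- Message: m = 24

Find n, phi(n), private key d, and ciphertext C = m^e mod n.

Step 1: n = 13 * 19 = 247.
Step 2: phi(n) = (13-1)(19-1) = 12 * 18 = 216.
Step 3: Find d = 13^(-1) mod 216 = 133.
  Verify: 13 * 133 = 1729 = 1 (mod 216).
Step 4: C = 24^13 mod 247 = 245.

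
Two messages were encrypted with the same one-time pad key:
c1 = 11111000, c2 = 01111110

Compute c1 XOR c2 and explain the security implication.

Step 1: c1 XOR c2 = (m1 XOR k) XOR (m2 XOR k).
Step 2: By XOR associativity/commutativity: = m1 XOR m2 XOR k XOR k = m1 XOR m2.
Step 3: 11111000 XOR 01111110 = 10000110 = 134.
Step 4: The key cancels out! An attacker learns m1 XOR m2 = 134, revealing the relationship between plaintexts.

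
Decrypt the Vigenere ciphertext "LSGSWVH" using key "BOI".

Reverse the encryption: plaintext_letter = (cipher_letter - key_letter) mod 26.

Step 1: Extend key: BOIBOIB
Step 2: Decrypt each letter (c - k) mod 26:
  L(11) - B(1) = (11-1) mod 26 = 10 = K
  S(18) - O(14) = (18-14) mod 26 = 4 = E
  G(6) - I(8) = (6-8) mod 26 = 24 = Y
  S(18) - B(1) = (18-1) mod 26 = 17 = R
  W(22) - O(14) = (22-14) mod 26 = 8 = I
  V(21) - I(8) = (21-8) mod 26 = 13 = N
  H(7) - B(1) = (7-1) mod 26 = 6 = G
Plaintext: KEYRING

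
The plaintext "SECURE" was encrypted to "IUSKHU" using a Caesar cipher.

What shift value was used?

Step 1: Compare first letters: S (position 18) -> I (position 8).
Step 2: Shift = (8 - 18) mod 26 = 16.
The shift value is 16.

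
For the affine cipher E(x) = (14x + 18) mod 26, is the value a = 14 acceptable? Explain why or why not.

Step 1: Compute gcd(14, 26).
Step 2: gcd(14, 26) = 2.
Since gcd = 2 != 1, 14 shares a common factor with 26, so it cannot be used.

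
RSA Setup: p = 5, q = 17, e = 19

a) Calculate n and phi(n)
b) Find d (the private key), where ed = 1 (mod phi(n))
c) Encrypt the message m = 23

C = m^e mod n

Step 1: n = 5 * 17 = 85.
Step 2: phi(n) = (5-1)(17-1) = 4 * 16 = 64.
Step 3: Find d = 19^(-1) mod 64 = 27.
  Verify: 19 * 27 = 513 = 1 (mod 64).
Step 4: C = 23^19 mod 85 = 12.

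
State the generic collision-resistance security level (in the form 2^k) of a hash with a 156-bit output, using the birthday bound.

Step 1: The birthday paradox gives collision probability ~50% after sqrt(2^n) = 2^(n/2) hashes.
Step 2: For 156-bit output: 2^(156/2) = 2^78.
Step 3: Approximately 2^78 hash computations needed.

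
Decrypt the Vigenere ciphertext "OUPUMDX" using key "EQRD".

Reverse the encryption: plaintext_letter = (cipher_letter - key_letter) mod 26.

Step 1: Extend key: EQRDEQR
Step 2: Decrypt each letter (c - k) mod 26:
  O(14) - E(4) = (14-4) mod 26 = 10 = K
  U(20) - Q(16) = (20-16) mod 26 = 4 = E
  P(15) - R(17) = (15-17) mod 26 = 24 = Y
  U(20) - D(3) = (20-3) mod 26 = 17 = R
  M(12) - E(4) = (12-4) mod 26 = 8 = I
  D(3) - Q(16) = (3-16) mod 26 = 13 = N
  X(23) - R(17) = (23-17) mod 26 = 6 = G
Plaintext: KEYRING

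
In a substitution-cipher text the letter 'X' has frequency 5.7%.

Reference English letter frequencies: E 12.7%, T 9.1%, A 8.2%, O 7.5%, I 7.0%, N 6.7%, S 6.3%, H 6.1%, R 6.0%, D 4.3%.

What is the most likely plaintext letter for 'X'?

Step 1: The observed frequency is 5.7%.
Step 2: Compare with English frequencies:
  E: 12.7% (difference: 7.0%)
  T: 9.1% (difference: 3.4%)
  A: 8.2% (difference: 2.5%)
  O: 7.5% (difference: 1.8%)
  I: 7.0% (difference: 1.3%)
  N: 6.7% (difference: 1.0%)
  S: 6.3% (difference: 0.6%)
  H: 6.1% (difference: 0.4%)
  R: 6.0% (difference: 0.3%) <-- closest
  D: 4.3% (difference: 1.4%)
Step 3: 'X' most likely represents 'R' (frequency 6.0%).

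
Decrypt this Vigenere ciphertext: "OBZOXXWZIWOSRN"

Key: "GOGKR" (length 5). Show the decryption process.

Step 1: Key 'GOGKR' has length 5. Extended key: GOGKRGOGKRGOGK
Step 2: Decrypt each position:
  O(14) - G(6) = 8 = I
  B(1) - O(14) = 13 = N
  Z(25) - G(6) = 19 = T
  O(14) - K(10) = 4 = E
  X(23) - R(17) = 6 = G
  X(23) - G(6) = 17 = R
  W(22) - O(14) = 8 = I
  Z(25) - G(6) = 19 = T
  I(8) - K(10) = 24 = Y
  W(22) - R(17) = 5 = F
  O(14) - G(6) = 8 = I
  S(18) - O(14) = 4 = E
  R(17) - G(6) = 11 = L
  N(13) - K(10) = 3 = D
Plaintext: INTEGRITYFIELD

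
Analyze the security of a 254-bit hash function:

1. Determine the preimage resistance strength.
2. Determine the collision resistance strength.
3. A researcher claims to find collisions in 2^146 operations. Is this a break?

Step 1: Preimage resistance requires brute-force of 2^254 operations.
Step 2: Collision resistance (birthday bound) = 2^(254/2) = 2^127.
Step 3: The claimed attack costs 2^146 operations.
Step 4: Since 2^146 >= 2^127, the claimed attack is no faster than the generic birthday attack, so this does not break collision resistance.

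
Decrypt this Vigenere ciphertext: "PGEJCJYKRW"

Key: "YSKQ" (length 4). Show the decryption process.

Step 1: Key 'YSKQ' has length 4. Extended key: YSKQYSKQYS
Step 2: Decrypt each position:
  P(15) - Y(24) = 17 = R
  G(6) - S(18) = 14 = O
  E(4) - K(10) = 20 = U
  J(9) - Q(16) = 19 = T
  C(2) - Y(24) = 4 = E
  J(9) - S(18) = 17 = R
  Y(24) - K(10) = 14 = O
  K(10) - Q(16) = 20 = U
  R(17) - Y(24) = 19 = T
  W(22) - S(18) = 4 = E
Plaintext: ROUTEROUTE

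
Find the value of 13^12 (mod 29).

Step 1: Compute 13^12 mod 29 step by step, reducing modulo 29 at each step.
  13^1 mod 29 = 13
  13^2 mod 29 = (13 * 13) mod 29 = 24
  13^3 mod 29 = (24 * 13) mod 29 = 22
  13^4 mod 29 = (22 * 13) mod 29 = 25
  13^5 mod 29 = (25 * 13) mod 29 = 6
  13^6 mod 29 = (6 * 13) mod 29 = 20
  13^7 mod 29 = (20 * 13) mod 29 = 28
  13^8 mod 29 = (28 * 13) mod 29 = 16
  13^9 mod 29 = (16 * 13) mod 29 = 5
  13^10 mod 29 = (5 * 13) mod 29 = 7
  13^11 mod 29 = (7 * 13) mod 29 = 4
  13^12 mod 29 = (4 * 13) mod 29 = 23
Step 2: Result = 23.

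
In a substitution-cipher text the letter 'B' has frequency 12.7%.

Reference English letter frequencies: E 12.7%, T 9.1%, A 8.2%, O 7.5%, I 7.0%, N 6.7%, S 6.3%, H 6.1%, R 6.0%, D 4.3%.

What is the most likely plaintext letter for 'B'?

Step 1: The observed frequency is 12.7%.
Step 2: Compare with English frequencies:
  E: 12.7% (difference: 0.0%) <-- closest
  T: 9.1% (difference: 3.6%)
  A: 8.2% (difference: 4.5%)
  O: 7.5% (difference: 5.2%)
  I: 7.0% (difference: 5.7%)
  N: 6.7% (difference: 6.0%)
  S: 6.3% (difference: 6.4%)
  H: 6.1% (difference: 6.6%)
  R: 6.0% (difference: 6.7%)
  D: 4.3% (difference: 8.4%)
Step 3: 'B' most likely represents 'E' (frequency 12.7%).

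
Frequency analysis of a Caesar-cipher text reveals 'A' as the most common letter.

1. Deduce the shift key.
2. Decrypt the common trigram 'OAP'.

Step 1: In English, 'E' is the most frequent letter (12.7%).
Step 2: The most frequent ciphertext letter is 'A' (position 0).
Step 3: Shift = (0 - 4) mod 26 = 22.
Step 4: Decrypt 'OAP' by shifting back 22:
  O -> S
  A -> E
  P -> T
Step 5: 'OAP' decrypts to 'SET'.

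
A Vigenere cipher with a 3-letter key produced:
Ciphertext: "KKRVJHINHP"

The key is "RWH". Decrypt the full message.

Step 1: Key 'RWH' has length 3. Extended key: RWHRWHRWHR
Step 2: Decrypt each position:
  K(10) - R(17) = 19 = T
  K(10) - W(22) = 14 = O
  R(17) - H(7) = 10 = K
  V(21) - R(17) = 4 = E
  J(9) - W(22) = 13 = N
  H(7) - H(7) = 0 = A
  I(8) - R(17) = 17 = R
  N(13) - W(22) = 17 = R
  H(7) - H(7) = 0 = A
  P(15) - R(17) = 24 = Y
Plaintext: TOKENARRAY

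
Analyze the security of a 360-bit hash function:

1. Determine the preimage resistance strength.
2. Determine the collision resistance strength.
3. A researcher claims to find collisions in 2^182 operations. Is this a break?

Step 1: Preimage resistance requires brute-force of 2^360 operations.
Step 2: Collision resistance (birthday bound) = 2^(360/2) = 2^180.
Step 3: The claimed attack costs 2^182 operations.
Step 4: Since 2^182 >= 2^180, the claimed attack is no faster than the generic birthday attack, so this does not break collision resistance.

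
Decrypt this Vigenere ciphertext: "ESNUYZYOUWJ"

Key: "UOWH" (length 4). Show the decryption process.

Step 1: Key 'UOWH' has length 4. Extended key: UOWHUOWHUOW
Step 2: Decrypt each position:
  E(4) - U(20) = 10 = K
  S(18) - O(14) = 4 = E
  N(13) - W(22) = 17 = R
  U(20) - H(7) = 13 = N
  Y(24) - U(20) = 4 = E
  Z(25) - O(14) = 11 = L
  Y(24) - W(22) = 2 = C
  O(14) - H(7) = 7 = H
  U(20) - U(20) = 0 = A
  W(22) - O(14) = 8 = I
  J(9) - W(22) = 13 = N
Plaintext: KERNELCHAIN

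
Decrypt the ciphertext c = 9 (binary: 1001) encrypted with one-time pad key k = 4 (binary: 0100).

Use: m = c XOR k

Step 1: XOR ciphertext with key:
  Ciphertext: 1001
  Key:        0100
  XOR:        1101
Step 2: Plaintext = 1101 = 13 in decimal.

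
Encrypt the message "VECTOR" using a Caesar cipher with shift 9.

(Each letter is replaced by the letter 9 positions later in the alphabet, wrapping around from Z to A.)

Step 1: For each letter, shift forward by 9 positions (mod 26).
  V (position 21) -> position (21+9) mod 26 = 4 -> E
  E (position 4) -> position (4+9) mod 26 = 13 -> N
  C (position 2) -> position (2+9) mod 26 = 11 -> L
  T (position 19) -> position (19+9) mod 26 = 2 -> C
  O (position 14) -> position (14+9) mod 26 = 23 -> X
  R (position 17) -> position (17+9) mod 26 = 0 -> A
Result: ENLCXA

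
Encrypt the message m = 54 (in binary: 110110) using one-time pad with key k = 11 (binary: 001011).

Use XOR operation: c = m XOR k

Step 1: Write out the XOR operation bit by bit:
  Message: 110110
  Key:     001011
  XOR:     111101
Step 2: Convert to decimal: 111101 = 61.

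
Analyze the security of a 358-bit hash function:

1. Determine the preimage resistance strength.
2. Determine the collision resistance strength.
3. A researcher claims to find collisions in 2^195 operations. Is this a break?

Step 1: Preimage resistance requires brute-force of 2^358 operations.
Step 2: Collision resistance (birthday bound) = 2^(358/2) = 2^179.
Step 3: The claimed attack costs 2^195 operations.
Step 4: Since 2^195 >= 2^179, the claimed attack is no faster than the generic birthday attack, so this does not break collision resistance.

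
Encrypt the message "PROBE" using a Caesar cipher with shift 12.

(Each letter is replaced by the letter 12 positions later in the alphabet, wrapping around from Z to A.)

Step 1: For each letter, shift forward by 12 positions (mod 26).
  P (position 15) -> position (15+12) mod 26 = 1 -> B
  R (position 17) -> position (17+12) mod 26 = 3 -> D
  O (position 14) -> position (14+12) mod 26 = 0 -> A
  B (position 1) -> position (1+12) mod 26 = 13 -> N
  E (position 4) -> position (4+12) mod 26 = 16 -> Q
Result: BDANQ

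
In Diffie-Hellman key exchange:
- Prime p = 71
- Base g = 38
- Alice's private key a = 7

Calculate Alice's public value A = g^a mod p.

Step 1: A = g^a mod p = 38^7 mod 71.
  38^1 mod 71 = 38
  38^2 mod 71 = (38 * 38) mod 71 = 24
  38^3 mod 71 = (24 * 38) mod 71 = 60
  38^4 mod 71 = (60 * 38) mod 71 = 8
  38^5 mod 71 = (8 * 38) mod 71 = 20
  38^6 mod 71 = (20 * 38) mod 71 = 50
  38^7 mod 71 = (50 * 38) mod 71 = 54
Result: A = 54.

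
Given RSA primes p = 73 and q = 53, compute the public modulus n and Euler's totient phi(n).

Step 1: n = p * q = 73 * 53 = 3869.
Step 2: phi(n) = (p-1)(q-1) = 72 * 52 = 3744.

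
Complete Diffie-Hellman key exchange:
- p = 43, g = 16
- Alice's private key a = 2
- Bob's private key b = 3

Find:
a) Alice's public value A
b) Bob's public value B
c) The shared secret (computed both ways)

Step 1: A = g^a mod p = 16^2 mod 43 = 41.
Step 2: B = g^b mod p = 16^3 mod 43 = 11.
Step 3: Alice computes s = B^a mod p = 11^2 mod 43 = 35.
Step 4: Bob computes s = A^b mod p = 41^3 mod 43 = 35.
Both sides agree: shared secret = 35.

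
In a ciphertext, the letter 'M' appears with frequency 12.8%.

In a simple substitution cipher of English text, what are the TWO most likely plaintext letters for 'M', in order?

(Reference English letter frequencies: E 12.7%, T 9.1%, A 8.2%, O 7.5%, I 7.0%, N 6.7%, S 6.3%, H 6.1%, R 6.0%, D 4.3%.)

Step 1: Observed frequency of 'M' is 12.8%.
Step 2: Compute distances to each reference frequency and sort:
  E (12.7%): difference = 0.1% <-- BEST
  T (9.1%): difference = 3.7% <-- RUNNER-UP
  A (8.2%): difference = 4.6%
  O (7.5%): difference = 5.3%
  I (7.0%): difference = 5.8%
Step 3: Most likely is 'E' (12.7%, diff 0.1%); second most likely is 'T' (9.1%, diff 3.7%).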